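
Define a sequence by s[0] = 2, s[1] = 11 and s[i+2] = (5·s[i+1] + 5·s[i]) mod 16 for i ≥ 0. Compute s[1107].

12

We have s[0] = 2,  s[1] = 11,  s[2] = 1,  s[3] = 12,  s[4] = 1,  s[5] = 1,  s[6] = 10,  s[7] = 7,  s[8] = 5,  s[9] = 12,  s[10] = 5,  s[11] = 5,  s[12] = 2,  s[13] = 3,  s[14] = 9,  s[15] = 12,  s[16] = 9,  s[17] = 9,  s[18] = 10,  s[19] = 15,  s[20] = 13,  s[21] = 12,  s[22] = 13,  s[23] = 13,  s[24] = 2,  s[25] = 11.
Since (s[24], s[25]) = (s[0], s[1]) = (2, 11) (two consecutive terms determine the rest), the sequence is periodic with period 24.
So s[1107] = s[0 + ((1107-0) mod 24)] = s[3] = 12.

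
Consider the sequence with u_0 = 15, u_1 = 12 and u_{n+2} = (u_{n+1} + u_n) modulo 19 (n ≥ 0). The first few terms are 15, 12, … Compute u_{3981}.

1

Listing terms: u_0 = 15,  u_1 = 12,  u_2 = 8,  u_3 = 1,  u_4 = 9,  u_5 = 10,  u_6 = 0,  u_7 = 10,  u_8 = 10,  u_9 = 1,  u_{10} = 11,  u_{11} = 12,  u_{12} = 4,  u_{13} = 16,  u_{14} = 1,  u_{15} = 17,  u_{16} = 18,  u_{17} = 16,  u_{18} = 15,  u_{19} = 12.
Since (u_{18}, u_{19}) = (u_0, u_1) = (15, 12) (two consecutive terms determine the rest), the sequence is periodic with period 18.
So u_{3981} = u_{0 + ((3981-0) mod 18)} = u_3 = 1.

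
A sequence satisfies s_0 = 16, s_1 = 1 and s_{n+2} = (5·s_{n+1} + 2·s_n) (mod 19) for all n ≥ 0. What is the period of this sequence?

45

Computing terms: s_0 = 16; s_1 = 1; s_2 = 18; s_3 = 16; s_4 = 2; s_5 = 4; s_6 = 5; s_7 = 14; s_8 = 4; s_9 = 10; s_{10} = 1; s_{11} = 6; s_{12} = 13; s_{13} = 1; s_{14} = 12; s_{15} = 5; s_{16} = 11; s_{17} = 8; s_{18} = 5; s_{19} = 3; s_{20} = 6; s_{21} = 17; s_{22} = 2; s_{23} = 6; s_{24} = 15; s_{25} = 11; s_{26} = 9; s_{27} = 10; s_{28} = 11; s_{29} = 18; s_{30} = 17; s_{31} = 7; s_{32} = 12; s_{33} = 17; s_{34} = 14; s_{35} = 9; s_{36} = 16; s_{37} = 3; s_{38} = 9; s_{39} = 13; s_{40} = 7; s_{41} = 4; s_{42} = 15; s_{43} = 7; s_{44} = 8; s_{45} = 16; s_{46} = 1.
The sequence repeats with period 45.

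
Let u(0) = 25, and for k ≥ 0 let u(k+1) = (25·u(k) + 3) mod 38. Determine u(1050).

Computing terms: u(0) = 25; u(1) = 20; u(2) = 9; u(3) = 0; u(4) = 3; u(5) = 2; u(6) = 15; u(7) = 36; u(8) = 29; u(9) = 6; u(10) = 1; u(11) = 28; u(12) = 19; u(13) = 22; u(14) = 21; u(15) = 34; u(16) = 17; u(17) = 10; u(18) = 25.
The sequence repeats with period 18.
So u(1050) = u(0 + ((1050-0) mod 18)) = u(6) = 15.

15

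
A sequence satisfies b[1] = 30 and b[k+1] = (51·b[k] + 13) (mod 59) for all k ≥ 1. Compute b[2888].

54

b[1] = 30, b[2] = 9, b[3] = 0, b[4] = 13, b[5] = 27, b[6] = 33, b[7] = 44, b[8] = 15, b[9] = 11, b[10] = 43, b[11] = 23, b[12] = 6, b[13] = 24, b[14] = 57, b[15] = 29, b[16] = 17, b[17] = 54, b[18] = 53, b[19] = 2, b[20] = 56, b[21] = 37, b[22] = 12, b[23] = 35, b[24] = 28, b[25] = 25, b[26] = 49, b[27] = 34, b[28] = 36, b[29] = 20, b[30] = 30.
The sequence repeats with period 29.
(2888 - 1) mod 29 = 16, so b[2888] = b[17] = 54.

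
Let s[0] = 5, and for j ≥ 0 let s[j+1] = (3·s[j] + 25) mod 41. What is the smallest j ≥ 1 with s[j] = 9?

3

We have s[0] = 5,  s[1] = 40,  s[2] = 22,  s[3] = 9,  s[4] = 11,  s[5] = 17,  s[6] = 35,  s[7] = 7,  s[8] = 5.
Since s[8] = s[0] = 5, the sequence is periodic with period 8.
The value 9 first appears (with j ≥ 1) at s[3].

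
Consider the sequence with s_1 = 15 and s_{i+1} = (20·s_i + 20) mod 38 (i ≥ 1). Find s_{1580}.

Computing terms: s_1 = 15,  s_2 = 16,  s_3 = 36,  s_4 = 18,  s_5 = 0,  s_6 = 20,  s_7 = 2,  s_8 = 22,  s_9 = 4,  s_{10} = 24,  s_{11} = 6,  s_{12} = 26,  s_{13} = 8,  s_{14} = 28,  s_{15} = 10,  s_{16} = 30,  s_{17} = 12,  s_{18} = 32,  s_{19} = 14,  s_{20} = 34,  s_{21} = 16.
Since s_{21} = s_2 = 16, the sequence is eventually periodic: after a pre-period of length 1 it cycles with period 19.
For i ≥ 2, s_i depends only on (i - 2) mod 19. (1580 - 2) mod 19 = 1, so s_{1580} = s_3 = 36.

36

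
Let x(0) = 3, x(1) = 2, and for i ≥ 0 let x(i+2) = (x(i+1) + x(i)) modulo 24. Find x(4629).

19

Listing terms: x(0) = 3,  x(1) = 2,  x(2) = 5,  x(3) = 7,  x(4) = 12,  x(5) = 19,  x(6) = 7,  x(7) = 2,  x(8) = 9,  x(9) = 11,  x(10) = 20,  x(11) = 7,  x(12) = 3,  x(13) = 10,  x(14) = 13,  x(15) = 23,  x(16) = 12,  x(17) = 11,  x(18) = 23,  x(19) = 10,  x(20) = 9,  x(21) = 19,  x(22) = 4,  x(23) = 23,  x(24) = 3,  x(25) = 2.
Since (x(24), x(25)) = (x(0), x(1)) = (3, 2) (two consecutive terms determine the rest), the sequence is periodic with period 24.
So x(4629) = x(0 + ((4629-0) mod 24)) = x(21) = 19.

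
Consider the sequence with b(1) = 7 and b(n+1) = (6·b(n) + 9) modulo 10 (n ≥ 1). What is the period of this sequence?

b(1) = 7, b(2) = 1, b(3) = 5, b(4) = 9, b(5) = 3, b(6) = 7.
The sequence repeats with period 5.

5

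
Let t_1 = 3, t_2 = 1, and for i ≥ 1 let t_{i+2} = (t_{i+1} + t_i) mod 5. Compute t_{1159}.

0

Computing terms: t_1 = 3; t_2 = 1; t_3 = 4; t_4 = 0; t_5 = 4; t_6 = 4; t_7 = 3; t_8 = 2; t_9 = 0; t_{10} = 2; t_{11} = 2; t_{12} = 4; t_{13} = 1; t_{14} = 0; t_{15} = 1; t_{16} = 1; t_{17} = 2; t_{18} = 3; t_{19} = 0; t_{20} = 3; t_{21} = 3; t_{22} = 1.
Since (t_{21}, t_{22}) = (t_1, t_2) = (3, 1) (two consecutive terms determine the rest), the sequence is periodic with period 20.
(1159 - 1) mod 20 = 18, so t_{1159} = t_{19} = 0.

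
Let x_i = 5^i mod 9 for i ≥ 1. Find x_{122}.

7

Listing terms: x_1 = 5; x_2 = 7; x_3 = 8; x_4 = 4; x_5 = 2; x_6 = 1; x_7 = 5.
Since x_7 = x_1 = 5, the sequence is periodic with period 6.
So x_{122} = x_{1 + ((122-1) mod 6)} = x_2 = 7.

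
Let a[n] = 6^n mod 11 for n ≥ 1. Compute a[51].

We have a[1] = 6,  a[2] = 3,  a[3] = 7,  a[4] = 9,  a[5] = 10,  a[6] = 5,  a[7] = 8,  a[8] = 4,  a[9] = 2,  a[10] = 1,  a[11] = 6.
The sequence repeats with period 10.
(51 - 1) mod 10 = 0, so a[51] = a[1] = 6.

6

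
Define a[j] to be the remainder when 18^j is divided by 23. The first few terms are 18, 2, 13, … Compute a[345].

4

a[1] = 18,  a[2] = 2,  a[3] = 13,  a[4] = 4,  a[5] = 3,  a[6] = 8,  a[7] = 6,  a[8] = 16,  a[9] = 12,  a[10] = 9,  a[11] = 1,  a[12] = 18.
Since a[12] = a[1] = 18, the sequence is periodic with period 11.
So a[345] = a[1 + ((345-1) mod 11)] = a[4] = 4.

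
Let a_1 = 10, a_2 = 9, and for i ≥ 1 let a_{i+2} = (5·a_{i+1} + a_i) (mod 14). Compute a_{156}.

1

We have a_1 = 10,  a_2 = 9,  a_3 = 13,  a_4 = 4,  a_5 = 5,  a_6 = 1,  a_7 = 10,  a_8 = 9.
Since (a_7, a_8) = (a_1, a_2) = (10, 9) (two consecutive terms determine the rest), the sequence is periodic with period 6.
So a_{156} = a_{1 + ((156-1) mod 6)} = a_6 = 1.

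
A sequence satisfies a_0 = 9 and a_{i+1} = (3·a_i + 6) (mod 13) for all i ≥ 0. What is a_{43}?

a_0 = 9,  a_1 = 7,  a_2 = 1,  a_3 = 9.
The sequence repeats with period 3.
(43 - 0) mod 3 = 1, so a_{43} = a_1 = 7.

7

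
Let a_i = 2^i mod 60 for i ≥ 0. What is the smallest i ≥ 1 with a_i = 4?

2

a_0 = 1,  a_1 = 2,  a_2 = 4,  a_3 = 8,  a_4 = 16,  a_5 = 32,  a_6 = 4.
Since a_6 = a_2 = 4, the sequence is eventually periodic: after a pre-period of length 2 it cycles with period 4.
The value 4 first appears (with i ≥ 1) at a_2.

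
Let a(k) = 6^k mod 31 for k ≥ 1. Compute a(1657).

6

a(1) = 6; a(2) = 5; a(3) = 30; a(4) = 25; a(5) = 26; a(6) = 1; a(7) = 6.
Since a(7) = a(1) = 6, the sequence is periodic with period 6.
(1657 - 1) mod 6 = 0, so a(1657) = a(1) = 6.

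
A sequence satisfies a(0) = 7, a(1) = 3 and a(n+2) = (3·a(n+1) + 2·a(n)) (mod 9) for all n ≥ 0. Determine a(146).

5

Listing terms: a(0) = 7; a(1) = 3; a(2) = 5; a(3) = 3; a(4) = 1; a(5) = 0; a(6) = 2; a(7) = 6; a(8) = 4; a(9) = 6; a(10) = 8; a(11) = 0; a(12) = 7; a(13) = 3.
Since (a(12), a(13)) = (a(0), a(1)) = (7, 3) (two consecutive terms determine the rest), the sequence is periodic with period 12.
So a(146) = a(0 + ((146-0) mod 12)) = a(2) = 5.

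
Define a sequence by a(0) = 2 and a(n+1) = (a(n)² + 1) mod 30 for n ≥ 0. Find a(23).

11

Listing terms: a(0) = 2, a(1) = 5, a(2) = 26, a(3) = 17, a(4) = 20, a(5) = 11, a(6) = 2.
The sequence repeats with period 6.
So a(23) = a(0 + ((23-0) mod 6)) = a(5) = 11.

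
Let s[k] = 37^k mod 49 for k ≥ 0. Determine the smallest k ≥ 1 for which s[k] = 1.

21

Computing terms: s[0] = 1; s[1] = 37; s[2] = 46; s[3] = 36; s[4] = 9; s[5] = 39; s[6] = 22; s[7] = 30; s[8] = 32; s[9] = 8; s[10] = 2; s[11] = 25; s[12] = 43; s[13] = 23; s[14] = 18; s[15] = 29; s[16] = 44; s[17] = 11; s[18] = 15; s[19] = 16; s[20] = 4; s[21] = 1.
The sequence repeats with period 21.
The value 1 next appears (with k ≥ 1) at s[21].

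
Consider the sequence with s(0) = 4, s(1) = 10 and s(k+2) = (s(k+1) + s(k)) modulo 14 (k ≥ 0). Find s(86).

2

Listing terms: s(0) = 4,  s(1) = 10,  s(2) = 0,  s(3) = 10,  s(4) = 10,  s(5) = 6,  s(6) = 2,  s(7) = 8,  s(8) = 10,  s(9) = 4,  s(10) = 0,  s(11) = 4,  s(12) = 4,  s(13) = 8,  s(14) = 12,  s(15) = 6,  s(16) = 4,  s(17) = 10.
Since (s(16), s(17)) = (s(0), s(1)) = (4, 10) (two consecutive terms determine the rest), the sequence is periodic with period 16.
So s(86) = s(0 + ((86-0) mod 16)) = s(6) = 2.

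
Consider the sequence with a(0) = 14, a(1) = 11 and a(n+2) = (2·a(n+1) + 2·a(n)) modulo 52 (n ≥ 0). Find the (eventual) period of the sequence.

a(0) = 14,  a(1) = 11,  a(2) = 50,  a(3) = 18,  a(4) = 32,  a(5) = 48,  a(6) = 4,  a(7) = 0,  a(8) = 8,  a(9) = 16,  a(10) = 48,  a(11) = 24,  a(12) = 40,  a(13) = 24,  a(14) = 24,  a(15) = 44,  a(16) = 32,  a(17) = 48.
Since (a(16), a(17)) = (a(4), a(5)) = (32, 48) (two consecutive terms determine the rest), the sequence is eventually periodic: after a pre-period of length 4 it cycles with period 12.

12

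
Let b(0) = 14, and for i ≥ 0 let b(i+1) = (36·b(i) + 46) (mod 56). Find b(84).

Computing terms: b(0) = 14, b(1) = 46, b(2) = 22, b(3) = 54, b(4) = 30, b(5) = 6, b(6) = 38, b(7) = 14.
The sequence repeats with period 7.
(84 - 0) mod 7 = 0, so b(84) = b(0) = 14.

14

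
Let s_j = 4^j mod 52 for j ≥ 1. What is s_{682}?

Listing terms: s_1 = 4,  s_2 = 16,  s_3 = 12,  s_4 = 48,  s_5 = 36,  s_6 = 40,  s_7 = 4.
The sequence repeats with period 6.
(682 - 1) mod 6 = 3, so s_{682} = s_4 = 48.

48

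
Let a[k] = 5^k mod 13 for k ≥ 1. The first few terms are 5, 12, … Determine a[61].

Computing terms: a[1] = 5,  a[2] = 12,  a[3] = 8,  a[4] = 1,  a[5] = 5.
The sequence repeats with period 4.
So a[61] = a[1 + ((61-1) mod 4)] = a[1] = 5.

5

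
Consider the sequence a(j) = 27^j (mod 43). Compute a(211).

We have a(1) = 27,  a(2) = 41,  a(3) = 32,  a(4) = 4,  a(5) = 22,  a(6) = 35,  a(7) = 42,  a(8) = 16,  a(9) = 2,  a(10) = 11,  a(11) = 39,  a(12) = 21,  a(13) = 8,  a(14) = 1,  a(15) = 27.
Since a(15) = a(1) = 27, the sequence is periodic with period 14.
So a(211) = a(1 + ((211-1) mod 14)) = a(1) = 27.

27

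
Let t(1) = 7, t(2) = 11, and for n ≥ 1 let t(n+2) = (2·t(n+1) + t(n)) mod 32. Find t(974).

3

We have t(1) = 7,  t(2) = 11,  t(3) = 29,  t(4) = 5,  t(5) = 7,  t(6) = 19,  t(7) = 13,  t(8) = 13,  t(9) = 7,  t(10) = 27,  t(11) = 29,  t(12) = 21,  t(13) = 7,  t(14) = 3,  t(15) = 13,  t(16) = 29,  t(17) = 7,  t(18) = 11.
The sequence repeats with period 16.
(974 - 1) mod 16 = 13, so t(974) = t(14) = 3.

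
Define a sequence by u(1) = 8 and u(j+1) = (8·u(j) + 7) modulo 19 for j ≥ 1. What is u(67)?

8

We have u(1) = 8; u(2) = 14; u(3) = 5; u(4) = 9; u(5) = 3; u(6) = 12; u(7) = 8.
Since u(7) = u(1) = 8, the sequence is periodic with period 6.
So u(67) = u(1 + ((67-1) mod 6)) = u(1) = 8.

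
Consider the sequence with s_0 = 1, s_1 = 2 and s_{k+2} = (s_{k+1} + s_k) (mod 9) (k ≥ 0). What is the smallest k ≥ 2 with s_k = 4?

5

Computing terms: s_0 = 1; s_1 = 2; s_2 = 3; s_3 = 5; s_4 = 8; s_5 = 4; s_6 = 3; s_7 = 7; s_8 = 1; s_9 = 8; s_{10} = 0; s_{11} = 8; s_{12} = 8; s_{13} = 7; s_{14} = 6; s_{15} = 4; s_{16} = 1; s_{17} = 5; s_{18} = 6; s_{19} = 2; s_{20} = 8; s_{21} = 1; s_{22} = 0; s_{23} = 1; s_{24} = 1; s_{25} = 2.
Since (s_{24}, s_{25}) = (s_0, s_1) = (1, 2) (two consecutive terms determine the rest), the sequence is periodic with period 24.
The value 4 first appears (with k ≥ 2) at s_5.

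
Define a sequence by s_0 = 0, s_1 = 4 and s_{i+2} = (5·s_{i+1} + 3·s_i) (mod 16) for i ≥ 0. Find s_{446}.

4

We have s_0 = 0,  s_1 = 4,  s_2 = 4,  s_3 = 0,  s_4 = 12,  s_5 = 12,  s_6 = 0,  s_7 = 4.
The sequence repeats with period 6.
So s_{446} = s_{0 + ((446-0) mod 6)} = s_2 = 4.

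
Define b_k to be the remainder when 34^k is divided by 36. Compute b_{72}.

b_1 = 34, b_2 = 4, b_3 = 28, b_4 = 16, b_5 = 4.
Since b_5 = b_2 = 4, the sequence is eventually periodic: after a pre-period of length 1 it cycles with period 3.
For k ≥ 2, b_k depends only on (k - 2) mod 3. (72 - 2) mod 3 = 1, so b_{72} = b_3 = 28.

28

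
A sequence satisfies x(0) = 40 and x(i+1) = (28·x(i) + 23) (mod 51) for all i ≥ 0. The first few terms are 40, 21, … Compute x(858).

We have x(0) = 40,  x(1) = 21,  x(2) = 50,  x(3) = 46,  x(4) = 36,  x(5) = 11,  x(6) = 25,  x(7) = 9,  x(8) = 20,  x(9) = 22,  x(10) = 27,  x(11) = 14,  x(12) = 7,  x(13) = 15,  x(14) = 35,  x(15) = 34,  x(16) = 6,  x(17) = 38,  x(18) = 16,  x(19) = 12,  x(20) = 2,  x(21) = 28,  x(22) = 42,  x(23) = 26,  x(24) = 37,  x(25) = 39,  x(26) = 44,  x(27) = 31,  x(28) = 24,  x(29) = 32,  x(30) = 1,  x(31) = 0,  x(32) = 23,  x(33) = 4,  x(34) = 33,  x(35) = 29,  x(36) = 19,  x(37) = 45,  x(38) = 8,  x(39) = 43,  x(40) = 3,  x(41) = 5,  x(42) = 10,  x(43) = 48,  x(44) = 41,  x(45) = 49,  x(46) = 18,  x(47) = 17,  x(48) = 40.
The sequence repeats with period 48.
(858 - 0) mod 48 = 42, so x(858) = x(42) = 10.

10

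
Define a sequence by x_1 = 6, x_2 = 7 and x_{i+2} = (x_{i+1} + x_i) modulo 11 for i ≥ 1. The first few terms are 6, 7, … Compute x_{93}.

x_1 = 6; x_2 = 7; x_3 = 2; x_4 = 9; x_5 = 0; x_6 = 9; x_7 = 9; x_8 = 7; x_9 = 5; x_{10} = 1; x_{11} = 6; x_{12} = 7.
Since (x_{11}, x_{12}) = (x_1, x_2) = (6, 7) (two consecutive terms determine the rest), the sequence is periodic with period 10.
So x_{93} = x_{1 + ((93-1) mod 10)} = x_3 = 2.

2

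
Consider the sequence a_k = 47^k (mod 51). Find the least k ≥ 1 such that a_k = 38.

Computing terms: a_0 = 1; a_1 = 47; a_2 = 16; a_3 = 38; a_4 = 1.
Since a_4 = a_0 = 1, the sequence is periodic with period 4.
The value 38 first appears (with k ≥ 1) at a_3.

3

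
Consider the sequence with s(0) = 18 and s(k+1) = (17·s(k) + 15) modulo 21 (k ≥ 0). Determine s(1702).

We have s(0) = 18; s(1) = 6; s(2) = 12; s(3) = 9; s(4) = 0; s(5) = 15; s(6) = 18.
Since s(6) = s(0) = 18, the sequence is periodic with period 6.
So s(1702) = s(0 + ((1702-0) mod 6)) = s(4) = 0.

0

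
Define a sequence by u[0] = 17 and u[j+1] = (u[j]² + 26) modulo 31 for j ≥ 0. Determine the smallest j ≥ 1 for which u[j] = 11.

We have u[0] = 17; u[1] = 5; u[2] = 20; u[3] = 23; u[4] = 28; u[5] = 4; u[6] = 11; u[7] = 23.
Since u[7] = u[3] = 23, the sequence is eventually periodic: after a pre-period of length 3 it cycles with period 4.
The value 11 first appears (with j ≥ 1) at u[6].

6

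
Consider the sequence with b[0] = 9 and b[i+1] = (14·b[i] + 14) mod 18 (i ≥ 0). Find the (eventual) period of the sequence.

6

Listing terms: b[0] = 9, b[1] = 14, b[2] = 12, b[3] = 2, b[4] = 6, b[5] = 8, b[6] = 0, b[7] = 14.
Since b[7] = b[1] = 14, the sequence is eventually periodic: after a pre-period of length 1 it cycles with period 6.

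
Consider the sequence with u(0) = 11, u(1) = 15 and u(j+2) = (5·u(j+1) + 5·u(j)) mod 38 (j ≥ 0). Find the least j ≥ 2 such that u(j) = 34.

Listing terms: u(0) = 11,  u(1) = 15,  u(2) = 16,  u(3) = 3,  u(4) = 19,  u(5) = 34,  u(6) = 37,  u(7) = 13,  u(8) = 22,  u(9) = 23,  u(10) = 35,  u(11) = 24,  u(12) = 29,  u(13) = 37,  u(14) = 26,  u(15) = 11,  u(16) = 33,  u(17) = 30,  u(18) = 11,  u(19) = 15.
The sequence repeats with period 18.
The value 34 first appears (with j ≥ 2) at u(5).

5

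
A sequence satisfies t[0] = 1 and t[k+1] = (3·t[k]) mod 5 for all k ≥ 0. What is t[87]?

t[0] = 1,  t[1] = 3,  t[2] = 4,  t[3] = 2,  t[4] = 1.
Since t[4] = t[0] = 1, the sequence is periodic with period 4.
So t[87] = t[0 + ((87-0) mod 4)] = t[3] = 2.

2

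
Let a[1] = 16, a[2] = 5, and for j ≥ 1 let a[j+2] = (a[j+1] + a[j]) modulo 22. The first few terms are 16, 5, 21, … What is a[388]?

6

We have a[1] = 16,  a[2] = 5,  a[3] = 21,  a[4] = 4,  a[5] = 3,  a[6] = 7,  a[7] = 10,  a[8] = 17,  a[9] = 5,  a[10] = 0,  a[11] = 5,  a[12] = 5,  a[13] = 10,  a[14] = 15,  a[15] = 3,  a[16] = 18,  a[17] = 21,  a[18] = 17,  a[19] = 16,  a[20] = 11,  a[21] = 5,  a[22] = 16,  a[23] = 21,  a[24] = 15,  a[25] = 14,  a[26] = 7,  a[27] = 21,  a[28] = 6,  a[29] = 5,  a[30] = 11,  a[31] = 16,  a[32] = 5.
Since (a[31], a[32]) = (a[1], a[2]) = (16, 5) (two consecutive terms determine the rest), the sequence is periodic with period 30.
(388 - 1) mod 30 = 27, so a[388] = a[28] = 6.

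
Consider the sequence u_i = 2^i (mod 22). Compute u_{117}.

Computing terms: u_1 = 2, u_2 = 4, u_3 = 8, u_4 = 16, u_5 = 10, u_6 = 20, u_7 = 18, u_8 = 14, u_9 = 6, u_{10} = 12, u_{11} = 2.
The sequence repeats with period 10.
(117 - 1) mod 10 = 6, so u_{117} = u_7 = 18.

18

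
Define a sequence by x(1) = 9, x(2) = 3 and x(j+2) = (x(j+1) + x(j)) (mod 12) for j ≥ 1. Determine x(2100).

We have x(1) = 9,  x(2) = 3,  x(3) = 0,  x(4) = 3,  x(5) = 3,  x(6) = 6,  x(7) = 9,  x(8) = 3.
Since (x(7), x(8)) = (x(1), x(2)) = (9, 3) (two consecutive terms determine the rest), the sequence is periodic with period 6.
(2100 - 1) mod 6 = 5, so x(2100) = x(6) = 6.

6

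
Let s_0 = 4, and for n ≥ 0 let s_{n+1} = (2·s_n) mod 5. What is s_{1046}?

s_0 = 4; s_1 = 3; s_2 = 1; s_3 = 2; s_4 = 4.
The sequence repeats with period 4.
So s_{1046} = s_{0 + ((1046-0) mod 4)} = s_2 = 1.

1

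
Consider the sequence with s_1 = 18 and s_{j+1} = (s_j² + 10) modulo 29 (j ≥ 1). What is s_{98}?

s_1 = 18, s_2 = 15, s_3 = 3, s_4 = 19, s_5 = 23, s_6 = 17, s_7 = 9, s_8 = 4, s_9 = 26, s_{10} = 19.
Since s_{10} = s_4 = 19, the sequence is eventually periodic: after a pre-period of length 3 it cycles with period 6.
For j ≥ 4, s_j depends only on (j - 4) mod 6. (98 - 4) mod 6 = 4, so s_{98} = s_8 = 4.

4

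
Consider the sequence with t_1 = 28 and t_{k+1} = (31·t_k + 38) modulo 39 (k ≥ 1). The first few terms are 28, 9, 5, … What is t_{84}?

11

t_1 = 28,  t_2 = 9,  t_3 = 5,  t_4 = 37,  t_5 = 15,  t_6 = 35,  t_7 = 31,  t_8 = 24,  t_9 = 2,  t_{10} = 22,  t_{11} = 18,  t_{12} = 11,  t_{13} = 28.
The sequence repeats with period 12.
So t_{84} = t_{1 + ((84-1) mod 12)} = t_{12} = 11.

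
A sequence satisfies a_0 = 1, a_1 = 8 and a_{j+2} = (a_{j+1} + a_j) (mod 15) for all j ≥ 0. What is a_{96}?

Computing terms: a_0 = 1, a_1 = 8, a_2 = 9, a_3 = 2, a_4 = 11, a_5 = 13, a_6 = 9, a_7 = 7, a_8 = 1, a_9 = 8.
Since (a_8, a_9) = (a_0, a_1) = (1, 8) (two consecutive terms determine the rest), the sequence is periodic with period 8.
(96 - 0) mod 8 = 0, so a_{96} = a_0 = 1.

1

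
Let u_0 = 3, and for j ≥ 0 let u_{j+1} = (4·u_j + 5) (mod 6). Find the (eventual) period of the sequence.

We have u_0 = 3, u_1 = 5, u_2 = 1, u_3 = 3.
Since u_3 = u_0 = 3, the sequence is periodic with period 3.

3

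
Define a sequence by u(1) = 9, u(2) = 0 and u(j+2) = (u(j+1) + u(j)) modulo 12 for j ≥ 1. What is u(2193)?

9

Computing terms: u(1) = 9,  u(2) = 0,  u(3) = 9,  u(4) = 9,  u(5) = 6,  u(6) = 3,  u(7) = 9,  u(8) = 0.
Since (u(7), u(8)) = (u(1), u(2)) = (9, 0) (two consecutive terms determine the rest), the sequence is periodic with period 6.
So u(2193) = u(1 + ((2193-1) mod 6)) = u(3) = 9.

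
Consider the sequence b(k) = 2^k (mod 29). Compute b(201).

3

Computing terms: b(1) = 2; b(2) = 4; b(3) = 8; b(4) = 16; b(5) = 3; b(6) = 6; b(7) = 12; b(8) = 24; b(9) = 19; b(10) = 9; b(11) = 18; b(12) = 7; b(13) = 14; b(14) = 28; b(15) = 27; b(16) = 25; b(17) = 21; b(18) = 13; b(19) = 26; b(20) = 23; b(21) = 17; b(22) = 5; b(23) = 10; b(24) = 20; b(25) = 11; b(26) = 22; b(27) = 15; b(28) = 1; b(29) = 2.
The sequence repeats with period 28.
(201 - 1) mod 28 = 4, so b(201) = b(5) = 3.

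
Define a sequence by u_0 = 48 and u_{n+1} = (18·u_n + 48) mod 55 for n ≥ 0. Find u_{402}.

Computing terms: u_0 = 48,  u_1 = 32,  u_2 = 19,  u_3 = 5,  u_4 = 28,  u_5 = 2,  u_6 = 29,  u_7 = 20,  u_8 = 23,  u_9 = 22,  u_{10} = 4,  u_{11} = 10,  u_{12} = 8,  u_{13} = 27,  u_{14} = 39,  u_{15} = 35,  u_{16} = 18,  u_{17} = 42,  u_{18} = 34,  u_{19} = 0,  u_{20} = 48.
Since u_{20} = u_0 = 48, the sequence is periodic with period 20.
So u_{402} = u_{0 + ((402-0) mod 20)} = u_2 = 19.

19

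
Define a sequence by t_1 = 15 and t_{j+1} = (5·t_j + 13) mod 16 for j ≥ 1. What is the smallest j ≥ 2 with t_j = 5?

Listing terms: t_1 = 15, t_2 = 8, t_3 = 5, t_4 = 6, t_5 = 11, t_6 = 4, t_7 = 1, t_8 = 2, t_9 = 7, t_{10} = 0, t_{11} = 13, t_{12} = 14, t_{13} = 3, t_{14} = 12, t_{15} = 9, t_{16} = 10, t_{17} = 15.
Since t_{17} = t_1 = 15, the sequence is periodic with period 16.
The value 5 first appears (with j ≥ 2) at t_3.

3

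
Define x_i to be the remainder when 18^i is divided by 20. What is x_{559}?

12

x_0 = 1,  x_1 = 18,  x_2 = 4,  x_3 = 12,  x_4 = 16,  x_5 = 8,  x_6 = 4.
Since x_6 = x_2 = 4, the sequence is eventually periodic: after a pre-period of length 2 it cycles with period 4.
For i ≥ 2, x_i depends only on (i - 2) mod 4. (559 - 2) mod 4 = 1, so x_{559} = x_3 = 12.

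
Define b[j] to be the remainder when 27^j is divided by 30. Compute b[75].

3

We have b[1] = 27,  b[2] = 9,  b[3] = 3,  b[4] = 21,  b[5] = 27.
Since b[5] = b[1] = 27, the sequence is periodic with period 4.
(75 - 1) mod 4 = 2, so b[75] = b[3] = 3.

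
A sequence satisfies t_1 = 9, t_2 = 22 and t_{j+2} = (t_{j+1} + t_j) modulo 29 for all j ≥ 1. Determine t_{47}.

t_1 = 9; t_2 = 22; t_3 = 2; t_4 = 24; t_5 = 26; t_6 = 21; t_7 = 18; t_8 = 10; t_9 = 28; t_{10} = 9; t_{11} = 8; t_{12} = 17; t_{13} = 25; t_{14} = 13; t_{15} = 9; t_{16} = 22.
The sequence repeats with period 14.
So t_{47} = t_{1 + ((47-1) mod 14)} = t_5 = 26.

26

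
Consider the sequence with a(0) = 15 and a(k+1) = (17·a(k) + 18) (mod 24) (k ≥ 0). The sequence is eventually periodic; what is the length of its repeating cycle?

Computing terms: a(0) = 15,  a(1) = 9,  a(2) = 3,  a(3) = 21,  a(4) = 15.
Since a(4) = a(0) = 15, the sequence is periodic with period 4.

4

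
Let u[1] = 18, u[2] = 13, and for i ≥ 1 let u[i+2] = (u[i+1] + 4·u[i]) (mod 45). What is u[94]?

u[1] = 18,  u[2] = 13,  u[3] = 40,  u[4] = 2,  u[5] = 27,  u[6] = 35,  u[7] = 8,  u[8] = 13,  u[9] = 0,  u[10] = 7,  u[11] = 7,  u[12] = 35,  u[13] = 18,  u[14] = 23,  u[15] = 5,  u[16] = 7,  u[17] = 27,  u[18] = 10,  u[19] = 28,  u[20] = 23,  u[21] = 0,  u[22] = 2,  u[23] = 2,  u[24] = 10,  u[25] = 18,  u[26] = 13.
Since (u[25], u[26]) = (u[1], u[2]) = (18, 13) (two consecutive terms determine the rest), the sequence is periodic with period 24.
(94 - 1) mod 24 = 21, so u[94] = u[22] = 2.

2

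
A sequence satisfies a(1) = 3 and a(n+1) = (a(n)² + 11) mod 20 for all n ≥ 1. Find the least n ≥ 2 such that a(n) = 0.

2

Computing terms: a(1) = 3; a(2) = 0; a(3) = 11; a(4) = 12; a(5) = 15; a(6) = 16; a(7) = 7; a(8) = 0.
Since a(8) = a(2) = 0, the sequence is eventually periodic: after a pre-period of length 1 it cycles with period 6.
The value 0 first appears (with n ≥ 2) at a(2).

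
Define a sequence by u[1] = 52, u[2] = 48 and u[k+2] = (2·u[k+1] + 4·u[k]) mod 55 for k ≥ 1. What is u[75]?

11

u[1] = 52; u[2] = 48; u[3] = 29; u[4] = 30; u[5] = 11; u[6] = 32; u[7] = 53; u[8] = 14; u[9] = 20; u[10] = 41; u[11] = 52; u[12] = 48.
The sequence repeats with period 10.
So u[75] = u[1 + ((75-1) mod 10)] = u[5] = 11.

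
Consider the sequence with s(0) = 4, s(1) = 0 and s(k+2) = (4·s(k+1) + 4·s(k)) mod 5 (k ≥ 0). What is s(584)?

Computing terms: s(0) = 4,  s(1) = 0,  s(2) = 1,  s(3) = 4,  s(4) = 0.
Since (s(3), s(4)) = (s(0), s(1)) = (4, 0) (two consecutive terms determine the rest), the sequence is periodic with period 3.
(584 - 0) mod 3 = 2, so s(584) = s(2) = 1.

1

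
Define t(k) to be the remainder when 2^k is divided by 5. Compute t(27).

3

Computing terms: t(1) = 2, t(2) = 4, t(3) = 3, t(4) = 1, t(5) = 2.
Since t(5) = t(1) = 2, the sequence is periodic with period 4.
(27 - 1) mod 4 = 2, so t(27) = t(3) = 3.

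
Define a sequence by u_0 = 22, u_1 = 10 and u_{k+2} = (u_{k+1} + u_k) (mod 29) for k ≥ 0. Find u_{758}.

3

Listing terms: u_0 = 22; u_1 = 10; u_2 = 3; u_3 = 13; u_4 = 16; u_5 = 0; u_6 = 16; u_7 = 16; u_8 = 3; u_9 = 19; u_{10} = 22; u_{11} = 12; u_{12} = 5; u_{13} = 17; u_{14} = 22; u_{15} = 10.
Since (u_{14}, u_{15}) = (u_0, u_1) = (22, 10) (two consecutive terms determine the rest), the sequence is periodic with period 14.
(758 - 0) mod 14 = 2, so u_{758} = u_2 = 3.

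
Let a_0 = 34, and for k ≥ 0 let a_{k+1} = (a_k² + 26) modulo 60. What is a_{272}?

50

Listing terms: a_0 = 34,  a_1 = 42,  a_2 = 50,  a_3 = 6,  a_4 = 2,  a_5 = 30,  a_6 = 26,  a_7 = 42.
Since a_7 = a_1 = 42, the sequence is eventually periodic: after a pre-period of length 1 it cycles with period 6.
For k ≥ 1, a_k depends only on (k - 1) mod 6. (272 - 1) mod 6 = 1, so a_{272} = a_2 = 50.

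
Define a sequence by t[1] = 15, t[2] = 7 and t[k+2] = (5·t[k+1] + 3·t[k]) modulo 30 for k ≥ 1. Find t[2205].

20

Listing terms: t[1] = 15; t[2] = 7; t[3] = 20; t[4] = 1; t[5] = 5; t[6] = 28; t[7] = 5; t[8] = 19; t[9] = 20; t[10] = 7; t[11] = 5; t[12] = 16; t[13] = 5; t[14] = 13; t[15] = 20; t[16] = 19; t[17] = 5; t[18] = 22; t[19] = 5; t[20] = 1; t[21] = 20; t[22] = 13; t[23] = 5; t[24] = 4; t[25] = 5; t[26] = 7; t[27] = 20.
Since (t[26], t[27]) = (t[2], t[3]) = (7, 20) (two consecutive terms determine the rest), the sequence is eventually periodic: after a pre-period of length 1 it cycles with period 24.
For k ≥ 2, t[k] depends only on (k - 2) mod 24. (2205 - 2) mod 24 = 19, so t[2205] = t[21] = 20.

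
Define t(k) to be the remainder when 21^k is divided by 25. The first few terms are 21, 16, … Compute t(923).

11

t(1) = 21,  t(2) = 16,  t(3) = 11,  t(4) = 6,  t(5) = 1,  t(6) = 21.
Since t(6) = t(1) = 21, the sequence is periodic with period 5.
So t(923) = t(1 + ((923-1) mod 5)) = t(3) = 11.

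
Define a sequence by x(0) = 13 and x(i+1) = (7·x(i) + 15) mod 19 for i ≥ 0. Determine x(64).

x(0) = 13,  x(1) = 11,  x(2) = 16,  x(3) = 13.
Since x(3) = x(0) = 13, the sequence is periodic with period 3.
So x(64) = x(0 + ((64-0) mod 3)) = x(1) = 11.

11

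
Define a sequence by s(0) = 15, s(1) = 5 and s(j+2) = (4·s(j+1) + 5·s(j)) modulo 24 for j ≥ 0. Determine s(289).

5

s(0) = 15,  s(1) = 5,  s(2) = 23,  s(3) = 21,  s(4) = 7,  s(5) = 13,  s(6) = 15,  s(7) = 5.
The sequence repeats with period 6.
(289 - 0) mod 6 = 1, so s(289) = s(1) = 5.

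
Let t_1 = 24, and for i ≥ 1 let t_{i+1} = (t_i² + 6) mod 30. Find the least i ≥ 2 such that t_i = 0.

3

t_1 = 24; t_2 = 12; t_3 = 0; t_4 = 6; t_5 = 12.
Since t_5 = t_2 = 12, the sequence is eventually periodic: after a pre-period of length 1 it cycles with period 3.
The value 0 first appears (with i ≥ 2) at t_3.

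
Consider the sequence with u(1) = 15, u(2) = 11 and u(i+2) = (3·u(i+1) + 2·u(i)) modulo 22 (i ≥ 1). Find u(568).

19

Computing terms: u(1) = 15; u(2) = 11; u(3) = 19; u(4) = 13; u(5) = 11; u(6) = 15; u(7) = 1; u(8) = 11; u(9) = 13; u(10) = 17; u(11) = 11; u(12) = 1; u(13) = 3; u(14) = 11; u(15) = 17; u(16) = 7; u(17) = 11; u(18) = 3; u(19) = 9; u(20) = 11; u(21) = 7; u(22) = 21; u(23) = 11; u(24) = 9; u(25) = 5; u(26) = 11; u(27) = 21; u(28) = 19; u(29) = 11; u(30) = 5; u(31) = 15; u(32) = 11.
Since (u(31), u(32)) = (u(1), u(2)) = (15, 11) (two consecutive terms determine the rest), the sequence is periodic with period 30.
(568 - 1) mod 30 = 27, so u(568) = u(28) = 19.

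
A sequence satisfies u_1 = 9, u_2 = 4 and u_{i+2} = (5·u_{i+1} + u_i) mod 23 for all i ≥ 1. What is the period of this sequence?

u_1 = 9, u_2 = 4, u_3 = 6, u_4 = 11, u_5 = 15, u_6 = 17, u_7 = 8, u_8 = 11, u_9 = 17, u_{10} = 4, u_{11} = 14, u_{12} = 5, u_{13} = 16, u_{14} = 16, u_{15} = 4, u_{16} = 13, u_{17} = 0, u_{18} = 13, u_{19} = 19, u_{20} = 16, u_{21} = 7, u_{22} = 5, u_{23} = 9, u_{24} = 4.
Since (u_{23}, u_{24}) = (u_1, u_2) = (9, 4) (two consecutive terms determine the rest), the sequence is periodic with period 22.

22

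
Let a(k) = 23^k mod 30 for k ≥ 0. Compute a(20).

1

Computing terms: a(0) = 1,  a(1) = 23,  a(2) = 19,  a(3) = 17,  a(4) = 1.
Since a(4) = a(0) = 1, the sequence is periodic with period 4.
(20 - 0) mod 4 = 0, so a(20) = a(0) = 1.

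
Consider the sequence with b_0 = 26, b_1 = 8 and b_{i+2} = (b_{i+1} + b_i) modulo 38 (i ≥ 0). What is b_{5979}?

b_0 = 26; b_1 = 8; b_2 = 34; b_3 = 4; b_4 = 0; b_5 = 4; b_6 = 4; b_7 = 8; b_8 = 12; b_9 = 20; b_{10} = 32; b_{11} = 14; b_{12} = 8; b_{13} = 22; b_{14} = 30; b_{15} = 14; b_{16} = 6; b_{17} = 20; b_{18} = 26; b_{19} = 8.
The sequence repeats with period 18.
(5979 - 0) mod 18 = 3, so b_{5979} = b_3 = 4.

4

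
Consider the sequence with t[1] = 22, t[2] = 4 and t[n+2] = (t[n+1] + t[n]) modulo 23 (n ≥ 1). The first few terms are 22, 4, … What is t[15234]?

19

Computing terms: t[1] = 22; t[2] = 4; t[3] = 3; t[4] = 7; t[5] = 10; t[6] = 17; t[7] = 4; t[8] = 21; t[9] = 2; t[10] = 0; t[11] = 2; t[12] = 2; t[13] = 4; t[14] = 6; t[15] = 10; t[16] = 16; t[17] = 3; t[18] = 19; t[19] = 22; t[20] = 18; t[21] = 17; t[22] = 12; t[23] = 6; t[24] = 18; t[25] = 1; t[26] = 19; t[27] = 20; t[28] = 16; t[29] = 13; t[30] = 6; t[31] = 19; t[32] = 2; t[33] = 21; t[34] = 0; t[35] = 21; t[36] = 21; t[37] = 19; t[38] = 17; t[39] = 13; t[40] = 7; t[41] = 20; t[42] = 4; t[43] = 1; t[44] = 5; t[45] = 6; t[46] = 11; t[47] = 17; t[48] = 5; t[49] = 22; t[50] = 4.
Since (t[49], t[50]) = (t[1], t[2]) = (22, 4) (two consecutive terms determine the rest), the sequence is periodic with period 48.
(15234 - 1) mod 48 = 17, so t[15234] = t[18] = 19.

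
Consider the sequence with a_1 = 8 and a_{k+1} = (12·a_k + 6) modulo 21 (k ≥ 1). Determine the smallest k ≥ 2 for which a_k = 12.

a_1 = 8,  a_2 = 18,  a_3 = 12,  a_4 = 3,  a_5 = 0,  a_6 = 6,  a_7 = 15,  a_8 = 18.
Since a_8 = a_2 = 18, the sequence is eventually periodic: after a pre-period of length 1 it cycles with period 6.
The value 12 first appears (with k ≥ 2) at a_3.

3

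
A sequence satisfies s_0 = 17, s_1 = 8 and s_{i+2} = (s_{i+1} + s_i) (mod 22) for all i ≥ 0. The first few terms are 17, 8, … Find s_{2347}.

20

Computing terms: s_0 = 17,  s_1 = 8,  s_2 = 3,  s_3 = 11,  s_4 = 14,  s_5 = 3,  s_6 = 17,  s_7 = 20,  s_8 = 15,  s_9 = 13,  s_{10} = 6,  s_{11} = 19,  s_{12} = 3,  s_{13} = 0,  s_{14} = 3,  s_{15} = 3,  s_{16} = 6,  s_{17} = 9,  s_{18} = 15,  s_{19} = 2,  s_{20} = 17,  s_{21} = 19,  s_{22} = 14,  s_{23} = 11,  s_{24} = 3,  s_{25} = 14,  s_{26} = 17,  s_{27} = 9,  s_{28} = 4,  s_{29} = 13,  s_{30} = 17,  s_{31} = 8.
The sequence repeats with period 30.
So s_{2347} = s_{0 + ((2347-0) mod 30)} = s_7 = 20.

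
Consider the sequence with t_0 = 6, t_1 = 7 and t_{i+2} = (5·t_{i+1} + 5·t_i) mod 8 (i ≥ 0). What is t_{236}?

5

Computing terms: t_0 = 6; t_1 = 7; t_2 = 1; t_3 = 0; t_4 = 5; t_5 = 1; t_6 = 6; t_7 = 3; t_8 = 5; t_9 = 0; t_{10} = 1; t_{11} = 5; t_{12} = 6; t_{13} = 7.
The sequence repeats with period 12.
(236 - 0) mod 12 = 8, so t_{236} = t_8 = 5.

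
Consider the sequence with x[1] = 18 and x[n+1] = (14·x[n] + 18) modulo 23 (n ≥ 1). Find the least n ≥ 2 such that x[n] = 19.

14

We have x[1] = 18; x[2] = 17; x[3] = 3; x[4] = 14; x[5] = 7; x[6] = 1; x[7] = 9; x[8] = 6; x[9] = 10; x[10] = 20; x[11] = 22; x[12] = 4; x[13] = 5; x[14] = 19; x[15] = 8; x[16] = 15; x[17] = 21; x[18] = 13; x[19] = 16; x[20] = 12; x[21] = 2; x[22] = 0; x[23] = 18.
Since x[23] = x[1] = 18, the sequence is periodic with period 22.
The value 19 first appears (with n ≥ 2) at x[14].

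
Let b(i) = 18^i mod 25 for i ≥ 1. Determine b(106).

24

Computing terms: b(1) = 18, b(2) = 24, b(3) = 7, b(4) = 1, b(5) = 18.
Since b(5) = b(1) = 18, the sequence is periodic with period 4.
So b(106) = b(1 + ((106-1) mod 4)) = b(2) = 24.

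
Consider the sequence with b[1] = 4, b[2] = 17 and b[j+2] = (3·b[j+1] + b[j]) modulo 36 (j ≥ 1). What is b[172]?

Computing terms: b[1] = 4; b[2] = 17; b[3] = 19; b[4] = 2; b[5] = 25; b[6] = 5; b[7] = 4; b[8] = 17.
The sequence repeats with period 6.
So b[172] = b[1 + ((172-1) mod 6)] = b[4] = 2.

2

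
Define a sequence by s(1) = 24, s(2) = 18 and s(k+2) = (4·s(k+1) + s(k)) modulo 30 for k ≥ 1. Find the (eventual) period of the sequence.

4

s(1) = 24,  s(2) = 18,  s(3) = 6,  s(4) = 12,  s(5) = 24,  s(6) = 18.
Since (s(5), s(6)) = (s(1), s(2)) = (24, 18) (two consecutive terms determine the rest), the sequence is periodic with period 4.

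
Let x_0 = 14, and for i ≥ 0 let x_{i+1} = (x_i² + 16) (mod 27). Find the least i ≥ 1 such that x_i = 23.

Listing terms: x_0 = 14, x_1 = 23, x_2 = 5, x_3 = 14.
Since x_3 = x_0 = 14, the sequence is periodic with period 3.
The value 23 first appears (with i ≥ 1) at x_1.

1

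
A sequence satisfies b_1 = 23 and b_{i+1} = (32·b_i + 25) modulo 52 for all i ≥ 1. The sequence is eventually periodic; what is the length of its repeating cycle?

Computing terms: b_1 = 23, b_2 = 33, b_3 = 41, b_4 = 37, b_5 = 13, b_6 = 25, b_7 = 45, b_8 = 9, b_9 = 1, b_{10} = 5, b_{11} = 29, b_{12} = 17, b_{13} = 49, b_{14} = 33.
Since b_{14} = b_2 = 33, the sequence is eventually periodic: after a pre-period of length 1 it cycles with period 12.

12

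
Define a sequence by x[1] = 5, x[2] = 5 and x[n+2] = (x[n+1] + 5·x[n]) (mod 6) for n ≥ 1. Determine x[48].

0

Listing terms: x[1] = 5,  x[2] = 5,  x[3] = 0,  x[4] = 1,  x[5] = 1,  x[6] = 0,  x[7] = 5,  x[8] = 5.
Since (x[7], x[8]) = (x[1], x[2]) = (5, 5) (two consecutive terms determine the rest), the sequence is periodic with period 6.
So x[48] = x[1 + ((48-1) mod 6)] = x[6] = 0.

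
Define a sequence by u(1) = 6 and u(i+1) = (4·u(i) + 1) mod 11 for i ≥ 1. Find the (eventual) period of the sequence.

5

We have u(1) = 6; u(2) = 3; u(3) = 2; u(4) = 9; u(5) = 4; u(6) = 6.
The sequence repeats with period 5.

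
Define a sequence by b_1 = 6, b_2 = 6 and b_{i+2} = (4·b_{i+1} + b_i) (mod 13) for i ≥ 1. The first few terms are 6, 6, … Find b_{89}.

Listing terms: b_1 = 6, b_2 = 6, b_3 = 4, b_4 = 9, b_5 = 1, b_6 = 0, b_7 = 1, b_8 = 4, b_9 = 4, b_{10} = 7, b_{11} = 6, b_{12} = 5, b_{13} = 0, b_{14} = 5, b_{15} = 7, b_{16} = 7, b_{17} = 9, b_{18} = 4, b_{19} = 12, b_{20} = 0, b_{21} = 12, b_{22} = 9, b_{23} = 9, b_{24} = 6, b_{25} = 7, b_{26} = 8, b_{27} = 0, b_{28} = 8, b_{29} = 6, b_{30} = 6.
The sequence repeats with period 28.
So b_{89} = b_{1 + ((89-1) mod 28)} = b_5 = 1.

1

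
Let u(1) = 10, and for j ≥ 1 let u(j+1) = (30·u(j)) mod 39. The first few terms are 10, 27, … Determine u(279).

u(1) = 10; u(2) = 27; u(3) = 30; u(4) = 3; u(5) = 12; u(6) = 9; u(7) = 36; u(8) = 27.
Since u(8) = u(2) = 27, the sequence is eventually periodic: after a pre-period of length 1 it cycles with period 6.
For j ≥ 2, u(j) depends only on (j - 2) mod 6. (279 - 2) mod 6 = 1, so u(279) = u(3) = 30.

30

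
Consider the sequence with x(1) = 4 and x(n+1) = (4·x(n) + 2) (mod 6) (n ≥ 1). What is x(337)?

We have x(1) = 4; x(2) = 0; x(3) = 2; x(4) = 4.
Since x(4) = x(1) = 4, the sequence is periodic with period 3.
(337 - 1) mod 3 = 0, so x(337) = x(1) = 4.

4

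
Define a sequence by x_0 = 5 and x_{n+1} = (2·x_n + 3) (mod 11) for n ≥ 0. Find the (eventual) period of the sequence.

Computing terms: x_0 = 5,  x_1 = 2,  x_2 = 7,  x_3 = 6,  x_4 = 4,  x_5 = 0,  x_6 = 3,  x_7 = 9,  x_8 = 10,  x_9 = 1,  x_{10} = 5.
The sequence repeats with period 10.

10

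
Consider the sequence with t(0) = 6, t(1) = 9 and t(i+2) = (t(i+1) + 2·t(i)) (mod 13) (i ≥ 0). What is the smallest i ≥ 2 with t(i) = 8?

Listing terms: t(0) = 6, t(1) = 9, t(2) = 8, t(3) = 0, t(4) = 3, t(5) = 3, t(6) = 9, t(7) = 2, t(8) = 7, t(9) = 11, t(10) = 12, t(11) = 8, t(12) = 6, t(13) = 9.
The sequence repeats with period 12.
The value 8 first appears (with i ≥ 2) at t(2).

2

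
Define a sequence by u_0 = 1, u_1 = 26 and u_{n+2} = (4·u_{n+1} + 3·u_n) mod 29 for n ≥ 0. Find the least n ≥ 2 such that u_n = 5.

Computing terms: u_0 = 1; u_1 = 26; u_2 = 20; u_3 = 13; u_4 = 25; u_5 = 23; u_6 = 22; u_7 = 12; u_8 = 27; u_9 = 28; u_{10} = 19; u_{11} = 15; u_{12} = 1; u_{13} = 20; u_{14} = 25; u_{15} = 15; u_{16} = 19; u_{17} = 5; u_{18} = 19; u_{19} = 4; u_{20} = 15; u_{21} = 14; u_{22} = 14; u_{23} = 11; u_{24} = 28; u_{25} = 0; u_{26} = 26; u_{27} = 17; u_{28} = 1; u_{29} = 26.
Since (u_{28}, u_{29}) = (u_0, u_1) = (1, 26) (two consecutive terms determine the rest), the sequence is periodic with period 28.
The value 5 first appears (with n ≥ 2) at u_{17}.

17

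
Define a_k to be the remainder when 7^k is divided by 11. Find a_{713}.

We have a_0 = 1,  a_1 = 7,  a_2 = 5,  a_3 = 2,  a_4 = 3,  a_5 = 10,  a_6 = 4,  a_7 = 6,  a_8 = 9,  a_9 = 8,  a_{10} = 1.
The sequence repeats with period 10.
(713 - 0) mod 10 = 3, so a_{713} = a_3 = 2.

2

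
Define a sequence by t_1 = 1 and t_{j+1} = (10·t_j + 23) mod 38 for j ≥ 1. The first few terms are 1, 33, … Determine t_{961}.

7

Computing terms: t_1 = 1, t_2 = 33, t_3 = 11, t_4 = 19, t_5 = 23, t_6 = 25, t_7 = 7, t_8 = 17, t_9 = 3, t_{10} = 15, t_{11} = 21, t_{12} = 5, t_{13} = 35, t_{14} = 31, t_{15} = 29, t_{16} = 9, t_{17} = 37, t_{18} = 13, t_{19} = 1.
Since t_{19} = t_1 = 1, the sequence is periodic with period 18.
So t_{961} = t_{1 + ((961-1) mod 18)} = t_7 = 7.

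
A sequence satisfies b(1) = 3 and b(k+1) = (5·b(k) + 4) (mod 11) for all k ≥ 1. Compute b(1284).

Computing terms: b(1) = 3, b(2) = 8, b(3) = 0, b(4) = 4, b(5) = 2, b(6) = 3.
The sequence repeats with period 5.
(1284 - 1) mod 5 = 3, so b(1284) = b(4) = 4.

4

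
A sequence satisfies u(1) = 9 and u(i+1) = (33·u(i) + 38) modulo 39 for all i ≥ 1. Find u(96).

20

Computing terms: u(1) = 9; u(2) = 23; u(3) = 17; u(4) = 14; u(5) = 32; u(6) = 2; u(7) = 26; u(8) = 38; u(9) = 5; u(10) = 8; u(11) = 29; u(12) = 20; u(13) = 35; u(14) = 23.
Since u(14) = u(2) = 23, the sequence is eventually periodic: after a pre-period of length 1 it cycles with period 12.
For i ≥ 2, u(i) depends only on (i - 2) mod 12. (96 - 2) mod 12 = 10, so u(96) = u(12) = 20.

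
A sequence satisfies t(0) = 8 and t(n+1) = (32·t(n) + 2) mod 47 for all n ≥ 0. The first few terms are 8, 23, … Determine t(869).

We have t(0) = 8, t(1) = 23, t(2) = 33, t(3) = 24, t(4) = 18, t(5) = 14, t(6) = 27, t(7) = 20, t(8) = 31, t(9) = 7, t(10) = 38, t(11) = 43, t(12) = 15, t(13) = 12, t(14) = 10, t(15) = 40, t(16) = 13, t(17) = 42, t(18) = 30, t(19) = 22, t(20) = 1, t(21) = 34, t(22) = 9, t(23) = 8.
Since t(23) = t(0) = 8, the sequence is periodic with period 23.
So t(869) = t(0 + ((869-0) mod 23)) = t(18) = 30.

30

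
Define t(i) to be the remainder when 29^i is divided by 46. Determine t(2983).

13

Computing terms: t(0) = 1; t(1) = 29; t(2) = 13; t(3) = 9; t(4) = 31; t(5) = 25; t(6) = 35; t(7) = 3; t(8) = 41; t(9) = 39; t(10) = 27; t(11) = 1.
Since t(11) = t(0) = 1, the sequence is periodic with period 11.
So t(2983) = t(0 + ((2983-0) mod 11)) = t(2) = 13.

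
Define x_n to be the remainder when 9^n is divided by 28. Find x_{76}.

9

We have x_1 = 9, x_2 = 25, x_3 = 1, x_4 = 9.
Since x_4 = x_1 = 9, the sequence is periodic with period 3.
So x_{76} = x_{1 + ((76-1) mod 3)} = x_1 = 9.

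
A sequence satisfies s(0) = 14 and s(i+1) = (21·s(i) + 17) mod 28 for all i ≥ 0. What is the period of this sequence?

4

s(0) = 14,  s(1) = 3,  s(2) = 24,  s(3) = 17,  s(4) = 10,  s(5) = 3.
Since s(5) = s(1) = 3, the sequence is eventually periodic: after a pre-period of length 1 it cycles with period 4.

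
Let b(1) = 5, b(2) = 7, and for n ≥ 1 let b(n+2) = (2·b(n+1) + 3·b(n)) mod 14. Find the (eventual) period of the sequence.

b(1) = 5; b(2) = 7; b(3) = 1; b(4) = 9; b(5) = 7; b(6) = 13; b(7) = 5; b(8) = 7.
The sequence repeats with period 6.

6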